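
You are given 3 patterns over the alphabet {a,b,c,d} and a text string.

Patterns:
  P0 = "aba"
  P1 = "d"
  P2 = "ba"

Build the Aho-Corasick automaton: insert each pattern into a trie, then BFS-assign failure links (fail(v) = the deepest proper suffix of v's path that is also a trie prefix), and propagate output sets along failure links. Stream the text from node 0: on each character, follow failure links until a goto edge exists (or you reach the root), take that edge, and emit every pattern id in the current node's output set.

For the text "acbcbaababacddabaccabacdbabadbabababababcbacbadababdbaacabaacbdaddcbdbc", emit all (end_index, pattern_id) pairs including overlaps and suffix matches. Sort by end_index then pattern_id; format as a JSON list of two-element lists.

Build automaton:
Trie (insert patterns):
  n0 'ε': a→1 b→5 d→4
  n1 'a': b→2
  n2 'ab': a→3
  n3 'aba': ·  [P0 ends]
  n4 'd': ·  [P1 ends]
  n5 'b': a→6
  n6 'ba': ·  [P2 ends]

BFS fail/out derivation:
  n1('a'): parent n0 fail=0; on 'a' 0 → fail=0;  out ∅∪∅=∅
  n4('d'): parent n0 fail=0; on 'd' 0 → fail=0;  out {1}∪∅={1}
  n5('b'): parent n0 fail=0; on 'b' 0 → fail=0;  out ∅∪∅=∅
  n2('ab'): parent n1 fail=0; on 'b' 0 → fail=5;  out ∅∪∅=∅
  n6('ba'): parent n5 fail=0; on 'a' 0 → fail=1;  out {2}∪∅={2}
  n3('aba'): parent n2 fail=5; on 'a' 5 → fail=6;  out {0}∪{2}={0,2}

Scan:
pos 0 'a': at 1
pos 1 'c': at 0 (via fail)
pos 2 'b': at 5
pos 3 'c': at 0 (via fail)
pos 4 'b': at 5
pos 5 'a': at 6  ** P2@[4:5]
pos 6 'a': at 1 (via fail)
pos 7 'b': at 2
pos 8 'a': at 3  ** P0@[6:8],P2@[7:8]
pos 9 'b': at 2 (via fail)
pos 10 'a': at 3  ** P0@[8:10],P2@[9:10]
pos 11 'c': at 0 (via fail)
pos 12 'd': at 4  ** P1@[12:12]
pos 13 'd': at 4 (via fail)  ** P1@[13:13]
pos 14 'a': at 1 (via fail)
pos 15 'b': at 2
pos 16 'a': at 3  ** P0@[14:16],P2@[15:16]
pos 17 'c': at 0 (via fail)
pos 18 'c': at 0
pos 19 'a': at 1
pos 20 'b': at 2
pos 21 'a': at 3  ** P0@[19:21],P2@[20:21]
pos 22 'c': at 0 (via fail)
pos 23 'd': at 4  ** P1@[23:23]
pos 24 'b': at 5 (via fail)
pos 25 'a': at 6  ** P2@[24:25]
pos 26 'b': at 2 (via fail)
pos 27 'a': at 3  ** P0@[25:27],P2@[26:27]
pos 28 'd': at 4 (via fail)  ** P1@[28:28]
pos 29 'b': at 5 (via fail)
pos 30 'a': at 6  ** P2@[29:30]
pos 31 'b': at 2 (via fail)
pos 32 'a': at 3  ** P0@[30:32],P2@[31:32]
pos 33 'b': at 2 (via fail)
pos 34 'a': at 3  ** P0@[32:34],P2@[33:34]
pos 35 'b': at 2 (via fail)
pos 36 'a': at 3  ** P0@[34:36],P2@[35:36]
pos 37 'b': at 2 (via fail)
pos 38 'a': at 3  ** P0@[36:38],P2@[37:38]
pos 39 'b': at 2 (via fail)
pos 40 'c': at 0 (via fail)
pos 41 'b': at 5
pos 42 'a': at 6  ** P2@[41:42]
pos 43 'c': at 0 (via fail)
pos 44 'b': at 5
pos 45 'a': at 6  ** P2@[44:45]
pos 46 'd': at 4 (via fail)  ** P1@[46:46]
pos 47 'a': at 1 (via fail)
pos 48 'b': at 2
pos 49 'a': at 3  ** P0@[47:49],P2@[48:49]
pos 50 'b': at 2 (via fail)
pos 51 'd': at 4 (via fail)  ** P1@[51:51]
pos 52 'b': at 5 (via fail)
pos 53 'a': at 6  ** P2@[52:53]
pos 54 'a': at 1 (via fail)
pos 55 'c': at 0 (via fail)
pos 56 'a': at 1
pos 57 'b': at 2
pos 58 'a': at 3  ** P0@[56:58],P2@[57:58]
pos 59 'a': at 1 (via fail)
pos 60 'c': at 0 (via fail)
pos 61 'b': at 5
pos 62 'd': at 4 (via fail)  ** P1@[62:62]
pos 63 'a': at 1 (via fail)
pos 64 'd': at 4 (via fail)  ** P1@[64:64]
pos 65 'd': at 4 (via fail)  ** P1@[65:65]
pos 66 'c': at 0 (via fail)
pos 67 'b': at 5
pos 68 'd': at 4 (via fail)  ** P1@[68:68]
pos 69 'b': at 5 (via fail)
pos 70 'c': at 0 (via fail)

All matches (sorted): [[5,2],[8,0],[8,2],[10,0],[10,2],[12,1],[13,1],[16,0],[16,2],[21,0],[21,2],[23,1],[25,2],[27,0],[27,2],[28,1],[30,2],[32,0],[32,2],[34,0],[34,2],[36,0],[36,2],[38,0],[38,2],[42,2],[45,2],[46,1],[49,0],[49,2],[51,1],[53,2],[58,0],[58,2],[62,1],[64,1],[65,1],[68,1]]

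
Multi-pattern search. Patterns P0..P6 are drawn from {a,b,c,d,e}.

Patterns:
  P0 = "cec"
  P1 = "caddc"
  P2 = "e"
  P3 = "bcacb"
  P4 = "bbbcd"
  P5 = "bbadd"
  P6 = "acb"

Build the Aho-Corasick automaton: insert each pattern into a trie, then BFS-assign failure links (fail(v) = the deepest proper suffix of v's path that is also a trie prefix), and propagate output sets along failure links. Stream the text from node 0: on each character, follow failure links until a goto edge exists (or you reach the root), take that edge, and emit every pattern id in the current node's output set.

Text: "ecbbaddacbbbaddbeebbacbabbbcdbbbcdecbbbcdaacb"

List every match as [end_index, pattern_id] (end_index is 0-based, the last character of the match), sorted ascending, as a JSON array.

Build automaton:
Trie nodes:
  n0 'ε': a→21 b→9 c→1 e→8
  n1 'c': a→4 e→2
  n2 'ce': c→3
  n3 'cec': ·  ←P0
  n4 'ca': d→5
  n5 'cad': d→6
  n6 'cadd': c→7
  n7 'caddc': ·  ←P1
  n8 'e': ·  ←P2
  n9 'b': b→14 c→10
  n10 'bc': a→11
  n11 'bca': c→12
  n12 'bcac': b→13
  n13 'bcacb': ·  ←P3
  n14 'bb': a→18 b→15
  n15 'bbb': c→16
  n16 'bbbc': d→17
  n17 'bbbcd': ·  ←P4
  n18 'bba': d→19
  n19 'bbad': d→20
  n20 'bbadd': ·  ←P5
  n21 'a': c→22
  n22 'ac': b→23
  n23 'acb': ·  ←P6

Failure links (BFS by depth):
  n1('c'): parent n0 fail=0; on 'c' 0 → fail=0;  out ∅∪∅=∅
  n8('e'): parent n0 fail=0; on 'e' 0 → fail=0;  out {2}∪∅={2}
  n9('b'): parent n0 fail=0; on 'b' 0 → fail=0;  out ∅∪∅=∅
  n21('a'): parent n0 fail=0; on 'a' 0 → fail=0;  out ∅∪∅=∅
  n2('ce'): parent n1 fail=0; on 'e' 0 → fail=8;  out ∅∪{2}={2}
  n4('ca'): parent n1 fail=0; on 'a' 0 → fail=21;  out ∅∪∅=∅
  n10('bc'): parent n9 fail=0; on 'c' 0 → fail=1;  out ∅∪∅=∅
  n14('bb'): parent n9 fail=0; on 'b' 0 → fail=9;  out ∅∪∅=∅
  n22('ac'): parent n21 fail=0; on 'c' 0 → fail=1;  out ∅∪∅=∅
  n3('cec'): parent n2 fail=8; on 'c' 8→0 → fail=1;  out {0}∪∅={0}
  n5('cad'): parent n4 fail=21; on 'd' 21→0 → fail=0;  out ∅∪∅=∅
  n11('bca'): parent n10 fail=1; on 'a' 1 → fail=4;  out ∅∪∅=∅
  n15('bbb'): parent n14 fail=9; on 'b' 9 → fail=14;  out ∅∪∅=∅
  n18('bba'): parent n14 fail=9; on 'a' 9→0 → fail=21;  out ∅∪∅=∅
  n23('acb'): parent n22 fail=1; on 'b' 1→0 → fail=9;  out {6}∪∅={6}
  n6('cadd'): parent n5 fail=0; on 'd' 0 → fail=0;  out ∅∪∅=∅
  n12('bcac'): parent n11 fail=4; on 'c' 4→21 → fail=22;  out ∅∪∅=∅
  n16('bbbc'): parent n15 fail=14; on 'c' 14→9 → fail=10;  out ∅∪∅=∅
  n19('bbad'): parent n18 fail=21; on 'd' 21→0 → fail=0;  out ∅∪∅=∅
  n7('caddc'): parent n6 fail=0; on 'c' 0 → fail=1;  out {1}∪∅={1}
  n13('bcacb'): parent n12 fail=22; on 'b' 22 → fail=23;  out {3}∪{6}={3,6}
  n17('bbbcd'): parent n16 fail=10; on 'd' 10→1→0 → fail=0;  out {4}∪∅={4}
  n20('bbadd'): parent n19 fail=0; on 'd' 0 → fail=0;  out {5}∪∅={5}

Run:
i=0 'e': node 0→8  → match P2@[0:0]
i=1 'c': node 8→1 (via fail)
i=2 'b': node 1→9 (via fail)
i=3 'b': node 9→14
i=4 'a': node 14→18
i=5 'd': node 18→19
i=6 'd': node 19→20  → match P5@[2:6]
i=7 'a': node 20→21 (via fail)
i=8 'c': node 21→22
i=9 'b': node 22→23  → match P6@[7:9]
i=10 'b': node 23→14 (via fail)
i=11 'b': node 14→15
i=12 'a': node 15→18 (via fail)
i=13 'd': node 18→19
i=14 'd': node 19→20  → match P5@[10:14]
i=15 'b': node 20→9 (via fail)
i=16 'e': node 9→8 (via fail)  → match P2@[16:16]
i=17 'e': node 8→8 (via fail)  → match P2@[17:17]
i=18 'b': node 8→9 (via fail)
i=19 'b': node 9→14
i=20 'a': node 14→18
i=21 'c': node 18→22 (via fail)
i=22 'b': node 22→23  → match P6@[20:22]
i=23 'a': node 23→21 (via fail)
i=24 'b': node 21→9 (via fail)
i=25 'b': node 9→14
i=26 'b': node 14→15
i=27 'c': node 15→16
i=28 'd': node 16→17  → match P4@[24:28]
i=29 'b': node 17→9 (via fail)
i=30 'b': node 9→14
i=31 'b': node 14→15
i=32 'c': node 15→16
i=33 'd': node 16→17  → match P4@[29:33]
i=34 'e': node 17→8 (via fail)  → match P2@[34:34]
i=35 'c': node 8→1 (via fail)
i=36 'b': node 1→9 (via fail)
i=37 'b': node 9→14
i=38 'b': node 14→15
i=39 'c': node 15→16
i=40 'd': node 16→17  → match P4@[36:40]
i=41 'a': node 17→21 (via fail)
i=42 'a': node 21→21 (via fail)
i=43 'c': node 21→22
i=44 'b': node 22→23  → match P6@[42:44]

Matches: [[0,2],[6,5],[9,6],[14,5],[16,2],[17,2],[22,6],[28,4],[33,4],[34,2],[40,4],[44,6]]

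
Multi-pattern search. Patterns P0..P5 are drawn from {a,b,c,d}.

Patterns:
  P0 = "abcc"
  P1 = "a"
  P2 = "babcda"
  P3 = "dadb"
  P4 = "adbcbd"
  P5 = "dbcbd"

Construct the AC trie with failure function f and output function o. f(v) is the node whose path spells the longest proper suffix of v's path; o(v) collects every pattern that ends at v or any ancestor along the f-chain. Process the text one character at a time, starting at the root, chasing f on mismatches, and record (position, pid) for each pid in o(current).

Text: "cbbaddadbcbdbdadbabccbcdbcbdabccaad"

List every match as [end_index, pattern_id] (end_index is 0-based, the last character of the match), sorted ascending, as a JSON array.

Construct AC machine:
Trie (insert patterns):
  0='ε' goto a→1 b→5 d→11
  1='a' goto b→2 d→15  ←P1
  2='ab' goto c→3
  3='abc' goto c→4
  4='abcc' goto ·  ←P0
  5='b' goto a→6
  6='ba' goto b→7
  7='bab' goto c→8
  8='babc' goto d→9
  9='babcd' goto a→10
  10='babcda' goto ·  ←P2
  11='d' goto a→12 b→20
  12='da' goto d→13
  13='dad' goto b→14
  14='dadb' goto ·  ←P3
  15='ad' goto b→16
  16='adb' goto c→17
  17='adbc' goto b→18
  18='adbcb' goto d→19
  19='adbcbd' goto ·  ←P4
  20='db' goto c→21
  21='dbc' goto b→22
  22='dbcb' goto d→23
  23='dbcbd' goto ·  ←P5

BFS fail/out derivation:
  n1('a'): parent n0 fail=0; on 'a' 0 → fail=0;  out {1}∪∅={1}
  n5('b'): parent n0 fail=0; on 'b' 0 → fail=0;  out ∅∪∅=∅
  n11('d'): parent n0 fail=0; on 'd' 0 → fail=0;  out ∅∪∅=∅
  n2('ab'): parent n1 fail=0; on 'b' 0 → fail=5;  out ∅∪∅=∅
  n6('ba'): parent n5 fail=0; on 'a' 0 → fail=1;  out ∅∪{1}={1}
  n12('da'): parent n11 fail=0; on 'a' 0 → fail=1;  out ∅∪{1}={1}
  n15('ad'): parent n1 fail=0; on 'd' 0 → fail=11;  out ∅∪∅=∅
  n20('db'): parent n11 fail=0; on 'b' 0 → fail=5;  out ∅∪∅=∅
  n3('abc'): parent n2 fail=5; on 'c' 5→0 → fail=0;  out ∅∪∅=∅
  n7('bab'): parent n6 fail=1; on 'b' 1 → fail=2;  out ∅∪∅=∅
  n13('dad'): parent n12 fail=1; on 'd' 1 → fail=15;  out ∅∪∅=∅
  n16('adb'): parent n15 fail=11; on 'b' 11 → fail=20;  out ∅∪∅=∅
  n21('dbc'): parent n20 fail=5; on 'c' 5→0 → fail=0;  out ∅∪∅=∅
  n4('abcc'): parent n3 fail=0; on 'c' 0 → fail=0;  out {0}∪∅={0}
  n8('babc'): parent n7 fail=2; on 'c' 2 → fail=3;  out ∅∪∅=∅
  n14('dadb'): parent n13 fail=15; on 'b' 15 → fail=16;  out {3}∪∅={3}
  n17('adbc'): parent n16 fail=20; on 'c' 20 → fail=21;  out ∅∪∅=∅
  n22('dbcb'): parent n21 fail=0; on 'b' 0 → fail=5;  out ∅∪∅=∅
  n9('babcd'): parent n8 fail=3; on 'd' 3→0 → fail=11;  out ∅∪∅=∅
  n18('adbcb'): parent n17 fail=21; on 'b' 21 → fail=22;  out ∅∪∅=∅
  n23('dbcbd'): parent n22 fail=5; on 'd' 5→0 → fail=11;  out {5}∪∅={5}
  n10('babcda'): parent n9 fail=11; on 'a' 11 → fail=12;  out {2}∪{1}={1,2}
  n19('adbcbd'): parent n18 fail=22; on 'd' 22 → fail=23;  out {4}∪{5}={4,5}

Run:
[0] read 'c'  n0⇒n0
[1] read 'b'  n0⇒n5
[2] read 'b'  n5⇒n5 ·f
[3] read 'a'  n5⇒n6  emit P1@[3:3]
[4] read 'd'  n6⇒n15 ·f
[5] read 'd'  n15⇒n11 ·f
[6] read 'a'  n11⇒n12  emit P1@[6:6]
[7] read 'd'  n12⇒n13
[8] read 'b'  n13⇒n14  emit P3@[5:8]
[9] read 'c'  n14⇒n17 ·f
[10] read 'b'  n17⇒n18
[11] read 'd'  n18⇒n19  emit P4@[6:11],P5@[7:11]
[12] read 'b'  n19⇒n20 ·f
[13] read 'd'  n20⇒n11 ·f
[14] read 'a'  n11⇒n12  emit P1@[14:14]
[15] read 'd'  n12⇒n13
[16] read 'b'  n13⇒n14  emit P3@[13:16]
[17] read 'a'  n14⇒n6 ·f  emit P1@[17:17]
[18] read 'b'  n6⇒n7
[19] read 'c'  n7⇒n8
[20] read 'c'  n8⇒n4 ·f  emit P0@[17:20]
[21] read 'b'  n4⇒n5 ·f
[22] read 'c'  n5⇒n0 ·f
[23] read 'd'  n0⇒n11
[24] read 'b'  n11⇒n20
[25] read 'c'  n20⇒n21
[26] read 'b'  n21⇒n22
[27] read 'd'  n22⇒n23  emit P5@[23:27]
[28] read 'a'  n23⇒n12 ·f  emit P1@[28:28]
[29] read 'b'  n12⇒n2 ·f
[30] read 'c'  n2⇒n3
[31] read 'c'  n3⇒n4  emit P0@[28:31]
[32] read 'a'  n4⇒n1 ·f  emit P1@[32:32]
[33] read 'a'  n1⇒n1 ·f  emit P1@[33:33]
[34] read 'd'  n1⇒n15

All matches (sorted): [[3,1],[6,1],[8,3],[11,4],[11,5],[14,1],[16,3],[17,1],[20,0],[27,5],[28,1],[31,0],[32,1],[33,1]]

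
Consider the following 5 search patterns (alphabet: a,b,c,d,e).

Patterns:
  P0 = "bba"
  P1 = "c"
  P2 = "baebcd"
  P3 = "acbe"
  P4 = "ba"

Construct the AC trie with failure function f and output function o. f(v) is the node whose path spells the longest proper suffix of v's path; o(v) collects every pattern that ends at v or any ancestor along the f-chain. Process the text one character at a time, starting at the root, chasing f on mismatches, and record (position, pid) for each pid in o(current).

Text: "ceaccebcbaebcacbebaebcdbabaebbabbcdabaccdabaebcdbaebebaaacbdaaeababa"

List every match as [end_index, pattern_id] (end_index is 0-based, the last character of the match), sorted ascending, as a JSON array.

Construct AC machine:
Trie nodes:
  n0 'ε': a→10 b→1 c→4
  n1 'b': a→5 b→2
  n2 'bb': a→3
  n3 'bba': ·  ←P0
  n4 'c': ·  ←P1
  n5 'ba': e→6  ←P4
  n6 'bae': b→7
  n7 'baeb': c→8
  n8 'baebc': d→9
  n9 'baebcd': ·  ←P2
  n10 'a': c→11
  n11 'ac': b→12
  n12 'acb': e→13
  n13 'acbe': ·  ←P3

Failure links (BFS by depth):
  n1('b'): parent n0 fail=0; on 'b' 0 → fail=0;  out ∅∪∅=∅
  n4('c'): parent n0 fail=0; on 'c' 0 → fail=0;  out {1}∪∅={1}
  n10('a'): parent n0 fail=0; on 'a' 0 → fail=0;  out ∅∪∅=∅
  n2('bb'): parent n1 fail=0; on 'b' 0 → fail=1;  out ∅∪∅=∅
  n5('ba'): parent n1 fail=0; on 'a' 0 → fail=10;  out {4}∪∅={4}
  n11('ac'): parent n10 fail=0; on 'c' 0 → fail=4;  out ∅∪{1}={1}
  n3('bba'): parent n2 fail=1; on 'a' 1 → fail=5;  out {0}∪{4}={0,4}
  n6('bae'): parent n5 fail=10; on 'e' 10→0 → fail=0;  out ∅∪∅=∅
  n12('acb'): parent n11 fail=4; on 'b' 4→0 → fail=1;  out ∅∪∅=∅
  n7('baeb'): parent n6 fail=0; on 'b' 0 → fail=1;  out ∅∪∅=∅
  n13('acbe'): parent n12 fail=1; on 'e' 1→0 → fail=0;  out {3}∪∅={3}
  n8('baebc'): parent n7 fail=1; on 'c' 1→0 → fail=4;  out ∅∪{1}={1}
  n9('baebcd'): parent n8 fail=4; on 'd' 4→0 → fail=0;  out {2}∪∅={2}

Run:
pos 0 'c': at 4  emit P1@[0:0]
pos 1 'e': at 0 (via fail)
pos 2 'a': at 10
pos 3 'c': at 11  emit P1@[3:3]
pos 4 'c': at 4 (via fail)  emit P1@[4:4]
pos 5 'e': at 0 (via fail)
pos 6 'b': at 1
pos 7 'c': at 4 (via fail)  emit P1@[7:7]
pos 8 'b': at 1 (via fail)
pos 9 'a': at 5  emit P4@[8:9]
pos 10 'e': at 6
pos 11 'b': at 7
pos 12 'c': at 8  emit P1@[12:12]
pos 13 'a': at 10 (via fail)
pos 14 'c': at 11  emit P1@[14:14]
pos 15 'b': at 12
pos 16 'e': at 13  emit P3@[13:16]
pos 17 'b': at 1 (via fail)
pos 18 'a': at 5  emit P4@[17:18]
pos 19 'e': at 6
pos 20 'b': at 7
pos 21 'c': at 8  emit P1@[21:21]
pos 22 'd': at 9  emit P2@[17:22]
pos 23 'b': at 1 (via fail)
pos 24 'a': at 5  emit P4@[23:24]
pos 25 'b': at 1 (via fail)
pos 26 'a': at 5  emit P4@[25:26]
pos 27 'e': at 6
pos 28 'b': at 7
pos 29 'b': at 2 (via fail)
pos 30 'a': at 3  emit P0@[28:30],P4@[29:30]
pos 31 'b': at 1 (via fail)
pos 32 'b': at 2
pos 33 'c': at 4 (via fail)  emit P1@[33:33]
pos 34 'd': at 0 (via fail)
pos 35 'a': at 10
pos 36 'b': at 1 (via fail)
pos 37 'a': at 5  emit P4@[36:37]
pos 38 'c': at 11 (via fail)  emit P1@[38:38]
pos 39 'c': at 4 (via fail)  emit P1@[39:39]
pos 40 'd': at 0 (via fail)
pos 41 'a': at 10
pos 42 'b': at 1 (via fail)
pos 43 'a': at 5  emit P4@[42:43]
pos 44 'e': at 6
pos 45 'b': at 7
pos 46 'c': at 8  emit P1@[46:46]
pos 47 'd': at 9  emit P2@[42:47]
pos 48 'b': at 1 (via fail)
pos 49 'a': at 5  emit P4@[48:49]
pos 50 'e': at 6
pos 51 'b': at 7
pos 52 'e': at 0 (via fail)
pos 53 'b': at 1
pos 54 'a': at 5  emit P4@[53:54]
pos 55 'a': at 10 (via fail)
pos 56 'a': at 10 (via fail)
pos 57 'c': at 11  emit P1@[57:57]
pos 58 'b': at 12
pos 59 'd': at 0 (via fail)
pos 60 'a': at 10
pos 61 'a': at 10 (via fail)
pos 62 'e': at 0 (via fail)
pos 63 'a': at 10
pos 64 'b': at 1 (via fail)
pos 65 'a': at 5  emit P4@[64:65]
pos 66 'b': at 1 (via fail)
pos 67 'a': at 5  emit P4@[66:67]

Matches: [[0,1],[3,1],[4,1],[7,1],[9,4],[12,1],[14,1],[16,3],[18,4],[21,1],[22,2],[24,4],[26,4],[30,0],[30,4],[33,1],[37,4],[38,1],[39,1],[43,4],[46,1],[47,2],[49,4],[54,4],[57,1],[65,4],[67,4]]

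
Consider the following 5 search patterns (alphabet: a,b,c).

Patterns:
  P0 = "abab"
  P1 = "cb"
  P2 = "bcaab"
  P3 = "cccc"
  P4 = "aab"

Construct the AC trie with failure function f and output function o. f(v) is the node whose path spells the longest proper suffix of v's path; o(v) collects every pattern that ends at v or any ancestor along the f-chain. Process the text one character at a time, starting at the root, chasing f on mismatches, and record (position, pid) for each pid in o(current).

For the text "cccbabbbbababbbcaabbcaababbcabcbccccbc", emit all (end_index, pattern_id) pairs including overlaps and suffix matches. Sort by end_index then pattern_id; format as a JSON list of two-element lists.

Construct AC machine:
Trie nodes:
  0='ε' goto a→1 b→7 c→5
  1='a' goto a→15 b→2
  2='ab' goto a→3
  3='aba' goto b→4
  4='abab' goto ·  [P0 ends]
  5='c' goto b→6 c→12
  6='cb' goto ·  [P1 ends]
  7='b' goto c→8
  8='bc' goto a→9
  9='bca' goto a→10
  10='bcaa' goto b→11
  11='bcaab' goto ·  [P2 ends]
  12='cc' goto c→13
  13='ccc' goto c→14
  14='cccc' goto ·  [P3 ends]
  15='aa' goto b→16
  16='aab' goto ·  [P4 ends]

BFS fail/out derivation:
  fail(1) 'a': from fail(0)=0 chase 'a': 0 ⇒ 0;  out=∅∪out(0)=∅
  fail(5) 'c': from fail(0)=0 chase 'c': 0 ⇒ 0;  out=∅∪out(0)=∅
  fail(7) 'b': from fail(0)=0 chase 'b': 0 ⇒ 0;  out=∅∪out(0)=∅
  fail(2) 'ab': from fail(1)=0 chase 'b': 0 ⇒ 7;  out=∅∪out(7)=∅
  fail(6) 'cb': from fail(5)=0 chase 'b': 0 ⇒ 7;  out={1}∪out(7)={1}
  fail(8) 'bc': from fail(7)=0 chase 'c': 0 ⇒ 5;  out=∅∪out(5)=∅
  fail(12) 'cc': from fail(5)=0 chase 'c': 0 ⇒ 5;  out=∅∪out(5)=∅
  fail(15) 'aa': from fail(1)=0 chase 'a': 0 ⇒ 1;  out=∅∪out(1)=∅
  fail(3) 'aba': from fail(2)=7 chase 'a': 7→0 ⇒ 1;  out=∅∪out(1)=∅
  fail(9) 'bca': from fail(8)=5 chase 'a': 5→0 ⇒ 1;  out=∅∪out(1)=∅
  fail(13) 'ccc': from fail(12)=5 chase 'c': 5 ⇒ 12;  out=∅∪out(12)=∅
  fail(16) 'aab': from fail(15)=1 chase 'b': 1 ⇒ 2;  out={4}∪out(2)={4}
  fail(4) 'abab': from fail(3)=1 chase 'b': 1 ⇒ 2;  out={0}∪out(2)={0}
  fail(10) 'bcaa': from fail(9)=1 chase 'a': 1 ⇒ 15;  out=∅∪out(15)=∅
  fail(14) 'cccc': from fail(13)=12 chase 'c': 12 ⇒ 13;  out={3}∪out(13)={3}
  fail(11) 'bcaab': from fail(10)=15 chase 'b': 15 ⇒ 16;  out={2}∪out(16)={2,4}

Run:
[0] read 'c'  n0⇒n5
[1] read 'c'  n5⇒n12
[2] read 'c'  n12⇒n13
[3] read 'b'  n13⇒n6 (via fail)  emit P1@[2:3]
[4] read 'a'  n6⇒n1 (via fail)
[5] read 'b'  n1⇒n2
[6] read 'b'  n2⇒n7 (via fail)
[7] read 'b'  n7⇒n7 (via fail)
[8] read 'b'  n7⇒n7 (via fail)
[9] read 'a'  n7⇒n1 (via fail)
[10] read 'b'  n1⇒n2
[11] read 'a'  n2⇒n3
[12] read 'b'  n3⇒n4  emit P0@[9:12]
[13] read 'b'  n4⇒n7 (via fail)
[14] read 'b'  n7⇒n7 (via fail)
[15] read 'c'  n7⇒n8
[16] read 'a'  n8⇒n9
[17] read 'a'  n9⇒n10
[18] read 'b'  n10⇒n11  emit P2@[14:18],P4@[16:18]
[19] read 'b'  n11⇒n7 (via fail)
[20] read 'c'  n7⇒n8
[21] read 'a'  n8⇒n9
[22] read 'a'  n9⇒n10
[23] read 'b'  n10⇒n11  emit P2@[19:23],P4@[21:23]
[24] read 'a'  n11⇒n3 (via fail)
[25] read 'b'  n3⇒n4  emit P0@[22:25]
[26] read 'b'  n4⇒n7 (via fail)
[27] read 'c'  n7⇒n8
[28] read 'a'  n8⇒n9
[29] read 'b'  n9⇒n2 (via fail)
[30] read 'c'  n2⇒n8 (via fail)
[31] read 'b'  n8⇒n6 (via fail)  emit P1@[30:31]
[32] read 'c'  n6⇒n8 (via fail)
[33] read 'c'  n8⇒n12 (via fail)
[34] read 'c'  n12⇒n13
[35] read 'c'  n13⇒n14  emit P3@[32:35]
[36] read 'b'  n14⇒n6 (via fail)  emit P1@[35:36]
[37] read 'c'  n6⇒n8 (via fail)

All matches (sorted): [[3,1],[12,0],[18,2],[18,4],[23,2],[23,4],[25,0],[31,1],[35,3],[36,1]]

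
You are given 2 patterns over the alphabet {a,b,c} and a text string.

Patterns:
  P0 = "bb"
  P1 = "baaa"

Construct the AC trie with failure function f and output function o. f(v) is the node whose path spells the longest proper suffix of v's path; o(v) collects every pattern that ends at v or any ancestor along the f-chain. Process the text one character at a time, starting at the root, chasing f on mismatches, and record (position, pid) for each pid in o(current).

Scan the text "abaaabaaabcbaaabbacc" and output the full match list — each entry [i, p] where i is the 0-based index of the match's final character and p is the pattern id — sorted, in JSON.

Construct AC machine:
Trie (insert patterns):
  n0 'ε': b→1
  n1 'b': a→3 b→2
  n2 'bb': ·  ←P0
  n3 'ba': a→4
  n4 'baa': a→5
  n5 'baaa': ·  ←P1

BFS fail/out derivation:
  fail(1) 'b': from fail(0)=0 chase 'b': 0 ⇒ 0;  out=∅∪out(0)=∅
  fail(2) 'bb': from fail(1)=0 chase 'b': 0 ⇒ 1;  out={0}∪out(1)={0}
  fail(3) 'ba': from fail(1)=0 chase 'a': 0 ⇒ 0;  out=∅∪out(0)=∅
  fail(4) 'baa': from fail(3)=0 chase 'a': 0 ⇒ 0;  out=∅∪out(0)=∅
  fail(5) 'baaa': from fail(4)=0 chase 'a': 0 ⇒ 0;  out={1}∪out(0)={1}

Run:
i=0 'a': node 0→0
i=1 'b': node 0→1
i=2 'a': node 1→3
i=3 'a': node 3→4
i=4 'a': node 4→5  → match P1@[1:4]
i=5 'b': node 5→1 (via fail)
i=6 'a': node 1→3
i=7 'a': node 3→4
i=8 'a': node 4→5  → match P1@[5:8]
i=9 'b': node 5→1 (via fail)
i=10 'c': node 1→0 (via fail)
i=11 'b': node 0→1
i=12 'a': node 1→3
i=13 'a': node 3→4
i=14 'a': node 4→5  → match P1@[11:14]
i=15 'b': node 5→1 (via fail)
i=16 'b': node 1→2  → match P0@[15:16]
i=17 'a': node 2→3 (via fail)
i=18 'c': node 3→0 (via fail)
i=19 'c': node 0→0

All matches (sorted): [[4,1],[8,1],[14,1],[16,0]]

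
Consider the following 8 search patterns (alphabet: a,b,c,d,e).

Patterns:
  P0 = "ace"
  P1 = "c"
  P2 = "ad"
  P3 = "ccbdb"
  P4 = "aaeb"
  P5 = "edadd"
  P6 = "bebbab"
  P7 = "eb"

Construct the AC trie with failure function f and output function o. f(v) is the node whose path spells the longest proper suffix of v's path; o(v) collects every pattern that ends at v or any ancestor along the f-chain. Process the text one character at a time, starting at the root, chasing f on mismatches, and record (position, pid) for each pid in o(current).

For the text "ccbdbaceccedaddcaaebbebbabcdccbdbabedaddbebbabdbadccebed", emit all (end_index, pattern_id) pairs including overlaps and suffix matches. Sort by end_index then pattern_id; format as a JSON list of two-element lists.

Build automaton:
Trie nodes:
  0='ε' goto a→1 b→18 c→4 e→13
  1='a' goto a→10 c→2 d→5
  2='ac' goto e→3
  3='ace' goto ·  [P0 ends]
  4='c' goto c→6  [P1 ends]
  5='ad' goto ·  [P2 ends]
  6='cc' goto b→7
  7='ccb' goto d→8
  8='ccbd' goto b→9
  9='ccbdb' goto ·  [P3 ends]
  10='aa' goto e→11
  11='aae' goto b→12
  12='aaeb' goto ·  [P4 ends]
  13='e' goto b→24 d→14
  14='ed' goto a→15
  15='eda' goto d→16
  16='edad' goto d→17
  17='edadd' goto ·  [P5 ends]
  18='b' goto e→19
  19='be' goto b→20
  20='beb' goto b→21
  21='bebb' goto a→22
  22='bebba' goto b→23
  23='bebbab' goto ·  [P6 ends]
  24='eb' goto ·  [P7 ends]

Failure links (BFS by depth):
  n1('a'): parent n0 fail=0; on 'a' 0 → fail=0;  out ∅∪∅=∅
  n4('c'): parent n0 fail=0; on 'c' 0 → fail=0;  out {1}∪∅={1}
  n13('e'): parent n0 fail=0; on 'e' 0 → fail=0;  out ∅∪∅=∅
  n18('b'): parent n0 fail=0; on 'b' 0 → fail=0;  out ∅∪∅=∅
  n2('ac'): parent n1 fail=0; on 'c' 0 → fail=4;  out ∅∪{1}={1}
  n5('ad'): parent n1 fail=0; on 'd' 0 → fail=0;  out {2}∪∅={2}
  n6('cc'): parent n4 fail=0; on 'c' 0 → fail=4;  out ∅∪{1}={1}
  n10('aa'): parent n1 fail=0; on 'a' 0 → fail=1;  out ∅∪∅=∅
  n14('ed'): parent n13 fail=0; on 'd' 0 → fail=0;  out ∅∪∅=∅
  n19('be'): parent n18 fail=0; on 'e' 0 → fail=13;  out ∅∪∅=∅
  n24('eb'): parent n13 fail=0; on 'b' 0 → fail=18;  out {7}∪∅={7}
  n3('ace'): parent n2 fail=4; on 'e' 4→0 → fail=13;  out {0}∪∅={0}
  n7('ccb'): parent n6 fail=4; on 'b' 4→0 → fail=18;  out ∅∪∅=∅
  n11('aae'): parent n10 fail=1; on 'e' 1→0 → fail=13;  out ∅∪∅=∅
  n15('eda'): parent n14 fail=0; on 'a' 0 → fail=1;  out ∅∪∅=∅
  n20('beb'): parent n19 fail=13; on 'b' 13 → fail=24;  out ∅∪{7}={7}
  n8('ccbd'): parent n7 fail=18; on 'd' 18→0 → fail=0;  out ∅∪∅=∅
  n12('aaeb'): parent n11 fail=13; on 'b' 13 → fail=24;  out {4}∪{7}={4,7}
  n16('edad'): parent n15 fail=1; on 'd' 1 → fail=5;  out ∅∪{2}={2}
  n21('bebb'): parent n20 fail=24; on 'b' 24→18→0 → fail=18;  out ∅∪∅=∅
  n9('ccbdb'): parent n8 fail=0; on 'b' 0 → fail=18;  out {3}∪∅={3}
  n17('edadd'): parent n16 fail=5; on 'd' 5→0 → fail=0;  out {5}∪∅={5}
  n22('bebba'): parent n21 fail=18; on 'a' 18→0 → fail=1;  out ∅∪∅=∅
  n23('bebbab'): parent n22 fail=1; on 'b' 1→0 → fail=18;  out {6}∪∅={6}

Scan:
pos 0 'c': at 4  emit P1@[0:0]
pos 1 'c': at 6  emit P1@[1:1]
pos 2 'b': at 7
pos 3 'd': at 8
pos 4 'b': at 9  emit P3@[0:4]
pos 5 'a': at 1 (via fail)
pos 6 'c': at 2  emit P1@[6:6]
pos 7 'e': at 3  emit P0@[5:7]
pos 8 'c': at 4 (via fail)  emit P1@[8:8]
pos 9 'c': at 6  emit P1@[9:9]
pos 10 'e': at 13 (via fail)
pos 11 'd': at 14
pos 12 'a': at 15
pos 13 'd': at 16  emit P2@[12:13]
pos 14 'd': at 17  emit P5@[10:14]
pos 15 'c': at 4 (via fail)  emit P1@[15:15]
pos 16 'a': at 1 (via fail)
pos 17 'a': at 10
pos 18 'e': at 11
pos 19 'b': at 12  emit P4@[16:19],P7@[18:19]
pos 20 'b': at 18 (via fail)
pos 21 'e': at 19
pos 22 'b': at 20  emit P7@[21:22]
pos 23 'b': at 21
pos 24 'a': at 22
pos 25 'b': at 23  emit P6@[20:25]
pos 26 'c': at 4 (via fail)  emit P1@[26:26]
pos 27 'd': at 0 (via fail)
pos 28 'c': at 4  emit P1@[28:28]
pos 29 'c': at 6  emit P1@[29:29]
pos 30 'b': at 7
pos 31 'd': at 8
pos 32 'b': at 9  emit P3@[28:32]
pos 33 'a': at 1 (via fail)
pos 34 'b': at 18 (via fail)
pos 35 'e': at 19
pos 36 'd': at 14 (via fail)
pos 37 'a': at 15
pos 38 'd': at 16  emit P2@[37:38]
pos 39 'd': at 17  emit P5@[35:39]
pos 40 'b': at 18 (via fail)
pos 41 'e': at 19
pos 42 'b': at 20  emit P7@[41:42]
pos 43 'b': at 21
pos 44 'a': at 22
pos 45 'b': at 23  emit P6@[40:45]
pos 46 'd': at 0 (via fail)
pos 47 'b': at 18
pos 48 'a': at 1 (via fail)
pos 49 'd': at 5  emit P2@[48:49]
pos 50 'c': at 4 (via fail)  emit P1@[50:50]
pos 51 'c': at 6  emit P1@[51:51]
pos 52 'e': at 13 (via fail)
pos 53 'b': at 24  emit P7@[52:53]
pos 54 'e': at 19 (via fail)
pos 55 'd': at 14 (via fail)

Result: [[0,1],[1,1],[4,3],[6,1],[7,0],[8,1],[9,1],[13,2],[14,5],[15,1],[19,4],[19,7],[22,7],[25,6],[26,1],[28,1],[29,1],[32,3],[38,2],[39,5],[42,7],[45,6],[49,2],[50,1],[51,1],[53,7]]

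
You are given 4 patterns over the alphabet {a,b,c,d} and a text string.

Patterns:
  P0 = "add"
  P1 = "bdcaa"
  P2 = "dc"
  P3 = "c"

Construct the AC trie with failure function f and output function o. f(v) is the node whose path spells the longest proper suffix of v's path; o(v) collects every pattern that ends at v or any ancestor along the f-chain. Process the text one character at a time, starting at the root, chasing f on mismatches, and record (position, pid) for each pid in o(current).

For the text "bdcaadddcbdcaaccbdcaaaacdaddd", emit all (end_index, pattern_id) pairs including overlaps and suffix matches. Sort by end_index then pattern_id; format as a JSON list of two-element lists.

Build:
Trie nodes:
  0='ε' goto a→1 b→4 c→11 d→9
  1='a' goto d→2
  2='ad' goto d→3
  3='add' goto ·  ←P0
  4='b' goto d→5
  5='bd' goto c→6
  6='bdc' goto a→7
  7='bdca' goto a→8
  8='bdcaa' goto ·  ←P1
  9='d' goto c→10
  10='dc' goto ·  ←P2
  11='c' goto ·  ←P3

BFS fail/out derivation:
  fail(1) 'a': from fail(0)=0 chase 'a': 0 ⇒ 0;  out=∅∪out(0)=∅
  fail(4) 'b': from fail(0)=0 chase 'b': 0 ⇒ 0;  out=∅∪out(0)=∅
  fail(9) 'd': from fail(0)=0 chase 'd': 0 ⇒ 0;  out=∅∪out(0)=∅
  fail(11) 'c': from fail(0)=0 chase 'c': 0 ⇒ 0;  out={3}∪out(0)={3}
  fail(2) 'ad': from fail(1)=0 chase 'd': 0 ⇒ 9;  out=∅∪out(9)=∅
  fail(5) 'bd': from fail(4)=0 chase 'd': 0 ⇒ 9;  out=∅∪out(9)=∅
  fail(10) 'dc': from fail(9)=0 chase 'c': 0 ⇒ 11;  out={2}∪out(11)={2,3}
  fail(3) 'add': from fail(2)=9 chase 'd': 9→0 ⇒ 9;  out={0}∪out(9)={0}
  fail(6) 'bdc': from fail(5)=9 chase 'c': 9 ⇒ 10;  out=∅∪out(10)={2,3}
  fail(7) 'bdca': from fail(6)=10 chase 'a': 10→11→0 ⇒ 1;  out=∅∪out(1)=∅
  fail(8) 'bdcaa': from fail(7)=1 chase 'a': 1→0 ⇒ 1;  out={1}∪out(1)={1}

Run:
i=0 'b': node 0→4
i=1 'd': node 4→5
i=2 'c': node 5→6  emit P2@[1:2],P3@[2:2]
i=3 'a': node 6→7
i=4 'a': node 7→8  emit P1@[0:4]
i=5 'd': node 8→2 (via fail)
i=6 'd': node 2→3  emit P0@[4:6]
i=7 'd': node 3→9 (via fail)
i=8 'c': node 9→10  emit P2@[7:8],P3@[8:8]
i=9 'b': node 10→4 (via fail)
i=10 'd': node 4→5
i=11 'c': node 5→6  emit P2@[10:11],P3@[11:11]
i=12 'a': node 6→7
i=13 'a': node 7→8  emit P1@[9:13]
i=14 'c': node 8→11 (via fail)  emit P3@[14:14]
i=15 'c': node 11→11 (via fail)  emit P3@[15:15]
i=16 'b': node 11→4 (via fail)
i=17 'd': node 4→5
i=18 'c': node 5→6  emit P2@[17:18],P3@[18:18]
i=19 'a': node 6→7
i=20 'a': node 7→8  emit P1@[16:20]
i=21 'a': node 8→1 (via fail)
i=22 'a': node 1→1 (via fail)
i=23 'c': node 1→11 (via fail)  emit P3@[23:23]
i=24 'd': node 11→9 (via fail)
i=25 'a': node 9→1 (via fail)
i=26 'd': node 1→2
i=27 'd': node 2→3  emit P0@[25:27]
i=28 'd': node 3→9 (via fail)

Result: [[2,2],[2,3],[4,1],[6,0],[8,2],[8,3],[11,2],[11,3],[13,1],[14,3],[15,3],[18,2],[18,3],[20,1],[23,3],[27,0]]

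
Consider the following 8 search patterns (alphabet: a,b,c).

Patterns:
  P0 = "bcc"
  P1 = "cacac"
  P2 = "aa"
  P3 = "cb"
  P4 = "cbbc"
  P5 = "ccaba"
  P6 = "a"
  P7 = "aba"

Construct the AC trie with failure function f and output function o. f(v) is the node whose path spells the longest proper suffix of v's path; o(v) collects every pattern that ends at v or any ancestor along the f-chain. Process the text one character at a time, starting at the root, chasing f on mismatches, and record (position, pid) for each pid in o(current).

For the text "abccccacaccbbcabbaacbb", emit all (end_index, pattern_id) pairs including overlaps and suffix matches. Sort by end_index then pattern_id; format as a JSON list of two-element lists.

Build automaton:
Trie nodes:
  0='ε' goto a→9 b→1 c→4
  1='b' goto c→2
  2='bc' goto c→3
  3='bcc' goto ·  ←P0
  4='c' goto a→5 b→11 c→14
  5='ca' goto c→6
  6='cac' goto a→7
  7='caca' goto c→8
  8='cacac' goto ·  ←P1
  9='a' goto a→10 b→18  ←P6
  10='aa' goto ·  ←P2
  11='cb' goto b→12  ←P3
  12='cbb' goto c→13
  13='cbbc' goto ·  ←P4
  14='cc' goto a→15
  15='cca' goto b→16
  16='ccab' goto a→17
  17='ccaba' goto ·  ←P5
  18='ab' goto a→19
  19='aba' goto ·  ←P7

Failure links (BFS by depth):
  fail(1) 'b': from fail(0)=0 chase 'b': 0 ⇒ 0;  out=∅∪out(0)=∅
  fail(4) 'c': from fail(0)=0 chase 'c': 0 ⇒ 0;  out=∅∪out(0)=∅
  fail(9) 'a': from fail(0)=0 chase 'a': 0 ⇒ 0;  out={6}∪out(0)={6}
  fail(2) 'bc': from fail(1)=0 chase 'c': 0 ⇒ 4;  out=∅∪out(4)=∅
  fail(5) 'ca': from fail(4)=0 chase 'a': 0 ⇒ 9;  out=∅∪out(9)={6}
  fail(10) 'aa': from fail(9)=0 chase 'a': 0 ⇒ 9;  out={2}∪out(9)={2,6}
  fail(11) 'cb': from fail(4)=0 chase 'b': 0 ⇒ 1;  out={3}∪out(1)={3}
  fail(14) 'cc': from fail(4)=0 chase 'c': 0 ⇒ 4;  out=∅∪out(4)=∅
  fail(18) 'ab': from fail(9)=0 chase 'b': 0 ⇒ 1;  out=∅∪out(1)=∅
  fail(3) 'bcc': from fail(2)=4 chase 'c': 4 ⇒ 14;  out={0}∪out(14)={0}
  fail(6) 'cac': from fail(5)=9 chase 'c': 9→0 ⇒ 4;  out=∅∪out(4)=∅
  fail(12) 'cbb': from fail(11)=1 chase 'b': 1→0 ⇒ 1;  out=∅∪out(1)=∅
  fail(15) 'cca': from fail(14)=4 chase 'a': 4 ⇒ 5;  out=∅∪out(5)={6}
  fail(19) 'aba': from fail(18)=1 chase 'a': 1→0 ⇒ 9;  out={7}∪out(9)={6,7}
  fail(7) 'caca': from fail(6)=4 chase 'a': 4 ⇒ 5;  out=∅∪out(5)={6}
  fail(13) 'cbbc': from fail(12)=1 chase 'c': 1 ⇒ 2;  out={4}∪out(2)={4}
  fail(16) 'ccab': from fail(15)=5 chase 'b': 5→9 ⇒ 18;  out=∅∪out(18)=∅
  fail(8) 'cacac': from fail(7)=5 chase 'c': 5 ⇒ 6;  out={1}∪out(6)={1}
  fail(17) 'ccaba': from fail(16)=18 chase 'a': 18 ⇒ 19;  out={5}∪out(19)={5,6,7}

Text stream:
i=0 'a': node 0→9  emit P6@[0:0]
i=1 'b': node 9→18
i=2 'c': node 18→2 (via fail)
i=3 'c': node 2→3  emit P0@[1:3]
i=4 'c': node 3→14 (via fail)
i=5 'c': node 14→14 (via fail)
i=6 'a': node 14→15  emit P6@[6:6]
i=7 'c': node 15→6 (via fail)
i=8 'a': node 6→7  emit P6@[8:8]
i=9 'c': node 7→8  emit P1@[5:9]
i=10 'c': node 8→14 (via fail)
i=11 'b': node 14→11 (via fail)  emit P3@[10:11]
i=12 'b': node 11→12
i=13 'c': node 12→13  emit P4@[10:13]
i=14 'a': node 13→5 (via fail)  emit P6@[14:14]
i=15 'b': node 5→18 (via fail)
i=16 'b': node 18→1 (via fail)
i=17 'a': node 1→9 (via fail)  emit P6@[17:17]
i=18 'a': node 9→10  emit P2@[17:18],P6@[18:18]
i=19 'c': node 10→4 (via fail)
i=20 'b': node 4→11  emit P3@[19:20]
i=21 'b': node 11→12

All matches (sorted): [[0,6],[3,0],[6,6],[8,6],[9,1],[11,3],[13,4],[14,6],[17,6],[18,2],[18,6],[20,3]]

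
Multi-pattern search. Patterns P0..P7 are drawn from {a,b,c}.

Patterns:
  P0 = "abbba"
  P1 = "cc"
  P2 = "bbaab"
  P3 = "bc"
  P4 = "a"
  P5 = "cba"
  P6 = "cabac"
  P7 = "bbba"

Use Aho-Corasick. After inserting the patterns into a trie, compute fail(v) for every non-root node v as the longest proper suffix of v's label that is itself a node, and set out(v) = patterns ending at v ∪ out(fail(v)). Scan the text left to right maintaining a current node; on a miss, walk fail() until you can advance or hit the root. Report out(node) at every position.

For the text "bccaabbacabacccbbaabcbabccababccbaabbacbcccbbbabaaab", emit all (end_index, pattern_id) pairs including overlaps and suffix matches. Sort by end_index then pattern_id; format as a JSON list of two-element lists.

Build automaton:
Trie (insert patterns):
  0='ε' goto a→1 b→8 c→6
  1='a' goto b→2  ←P4
  2='ab' goto b→3
  3='abb' goto b→4
  4='abbb' goto a→5
  5='abbba' goto ·  ←P0
  6='c' goto a→16 b→14 c→7
  7='cc' goto ·  ←P1
  8='b' goto b→9 c→13
  9='bb' goto a→10 b→20
  10='bba' goto a→11
  11='bbaa' goto b→12
  12='bbaab' goto ·  ←P2
  13='bc' goto ·  ←P3
  14='cb' goto a→15
  15='cba' goto ·  ←P5
  16='ca' goto b→17
  17='cab' goto a→18
  18='caba' goto c→19
  19='cabac' goto ·  ←P6
  20='bbb' goto a→21
  21='bbba' goto ·  ←P7

Failure links (BFS by depth):
  fail(1) 'a': from fail(0)=0 chase 'a': 0 ⇒ 0;  out={4}∪out(0)={4}
  fail(6) 'c': from fail(0)=0 chase 'c': 0 ⇒ 0;  out=∅∪out(0)=∅
  fail(8) 'b': from fail(0)=0 chase 'b': 0 ⇒ 0;  out=∅∪out(0)=∅
  fail(2) 'ab': from fail(1)=0 chase 'b': 0 ⇒ 8;  out=∅∪out(8)=∅
  fail(7) 'cc': from fail(6)=0 chase 'c': 0 ⇒ 6;  out={1}∪out(6)={1}
  fail(9) 'bb': from fail(8)=0 chase 'b': 0 ⇒ 8;  out=∅∪out(8)=∅
  fail(13) 'bc': from fail(8)=0 chase 'c': 0 ⇒ 6;  out={3}∪out(6)={3}
  fail(14) 'cb': from fail(6)=0 chase 'b': 0 ⇒ 8;  out=∅∪out(8)=∅
  fail(16) 'ca': from fail(6)=0 chase 'a': 0 ⇒ 1;  out=∅∪out(1)={4}
  fail(3) 'abb': from fail(2)=8 chase 'b': 8 ⇒ 9;  out=∅∪out(9)=∅
  fail(10) 'bba': from fail(9)=8 chase 'a': 8→0 ⇒ 1;  out=∅∪out(1)={4}
  fail(15) 'cba': from fail(14)=8 chase 'a': 8→0 ⇒ 1;  out={5}∪out(1)={4,5}
  fail(17) 'cab': from fail(16)=1 chase 'b': 1 ⇒ 2;  out=∅∪out(2)=∅
  fail(20) 'bbb': from fail(9)=8 chase 'b': 8 ⇒ 9;  out=∅∪out(9)=∅
  fail(4) 'abbb': from fail(3)=9 chase 'b': 9 ⇒ 20;  out=∅∪out(20)=∅
  fail(11) 'bbaa': from fail(10)=1 chase 'a': 1→0 ⇒ 1;  out=∅∪out(1)={4}
  fail(18) 'caba': from fail(17)=2 chase 'a': 2→8→0 ⇒ 1;  out=∅∪out(1)={4}
  fail(21) 'bbba': from fail(20)=9 chase 'a': 9 ⇒ 10;  out={7}∪out(10)={4,7}
  fail(5) 'abbba': from fail(4)=20 chase 'a': 20 ⇒ 21;  out={0}∪out(21)={0,4,7}
  fail(12) 'bbaab': from fail(11)=1 chase 'b': 1 ⇒ 2;  out={2}∪out(2)={2}
  fail(19) 'cabac': from fail(18)=1 chase 'c': 1→0 ⇒ 6;  out={6}∪out(6)={6}

Scan:
i=0 'b': node 0→8
i=1 'c': node 8→13  ** P3@[0:1]
i=2 'c': node 13→7 ·f  ** P1@[1:2]
i=3 'a': node 7→16 ·f  ** P4@[3:3]
i=4 'a': node 16→1 ·f  ** P4@[4:4]
i=5 'b': node 1→2
i=6 'b': node 2→3
i=7 'a': node 3→10 ·f  ** P4@[7:7]
i=8 'c': node 10→6 ·f
i=9 'a': node 6→16  ** P4@[9:9]
i=10 'b': node 16→17
i=11 'a': node 17→18  ** P4@[11:11]
i=12 'c': node 18→19  ** P6@[8:12]
i=13 'c': node 19→7 ·f  ** P1@[12:13]
i=14 'c': node 7→7 ·f  ** P1@[13:14]
i=15 'b': node 7→14 ·f
i=16 'b': node 14→9 ·f
i=17 'a': node 9→10  ** P4@[17:17]
i=18 'a': node 10→11  ** P4@[18:18]
i=19 'b': node 11→12  ** P2@[15:19]
i=20 'c': node 12→13 ·f  ** P3@[19:20]
i=21 'b': node 13→14 ·f
i=22 'a': node 14→15  ** P4@[22:22],P5@[20:22]
i=23 'b': node 15→2 ·f
i=24 'c': node 2→13 ·f  ** P3@[23:24]
i=25 'c': node 13→7 ·f  ** P1@[24:25]
i=26 'a': node 7→16 ·f  ** P4@[26:26]
i=27 'b': node 16→17
i=28 'a': node 17→18  ** P4@[28:28]
i=29 'b': node 18→2 ·f
i=30 'c': node 2→13 ·f  ** P3@[29:30]
i=31 'c': node 13→7 ·f  ** P1@[30:31]
i=32 'b': node 7→14 ·f
i=33 'a': node 14→15  ** P4@[33:33],P5@[31:33]
i=34 'a': node 15→1 ·f  ** P4@[34:34]
i=35 'b': node 1→2
i=36 'b': node 2→3
i=37 'a': node 3→10 ·f  ** P4@[37:37]
i=38 'c': node 10→6 ·f
i=39 'b': node 6→14
i=40 'c': node 14→13 ·f  ** P3@[39:40]
i=41 'c': node 13→7 ·f  ** P1@[40:41]
i=42 'c': node 7→7 ·f  ** P1@[41:42]
i=43 'b': node 7→14 ·f
i=44 'b': node 14→9 ·f
i=45 'b': node 9→20
i=46 'a': node 20→21  ** P4@[46:46],P7@[43:46]
i=47 'b': node 21→2 ·f
i=48 'a': node 2→1 ·f  ** P4@[48:48]
i=49 'a': node 1→1 ·f  ** P4@[49:49]
i=50 'a': node 1→1 ·f  ** P4@[50:50]
i=51 'b': node 1→2

All matches (sorted): [[1,3],[2,1],[3,4],[4,4],[7,4],[9,4],[11,4],[12,6],[13,1],[14,1],[17,4],[18,4],[19,2],[20,3],[22,4],[22,5],[24,3],[25,1],[26,4],[28,4],[30,3],[31,1],[33,4],[33,5],[34,4],[37,4],[40,3],[41,1],[42,1],[46,4],[46,7],[48,4],[49,4],[50,4]]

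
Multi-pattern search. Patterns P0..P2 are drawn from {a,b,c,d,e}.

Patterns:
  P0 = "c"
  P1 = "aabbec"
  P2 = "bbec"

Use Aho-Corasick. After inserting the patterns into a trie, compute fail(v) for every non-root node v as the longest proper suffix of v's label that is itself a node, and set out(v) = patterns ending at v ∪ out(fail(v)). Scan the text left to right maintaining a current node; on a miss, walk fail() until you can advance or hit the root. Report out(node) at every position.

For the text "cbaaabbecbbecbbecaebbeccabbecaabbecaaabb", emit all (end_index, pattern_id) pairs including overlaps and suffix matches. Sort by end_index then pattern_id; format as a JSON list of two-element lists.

Construct AC machine:
Trie nodes:
  0='ε' goto a→2 b→8 c→1
  1='c' goto ·  ←P0
  2='a' goto a→3
  3='aa' goto b→4
  4='aab' goto b→5
  5='aabb' goto e→6
  6='aabbe' goto c→7
  7='aabbec' goto ·  ←P1
  8='b' goto b→9
  9='bb' goto e→10
  10='bbe' goto c→11
  11='bbec' goto ·  ←P2

Failure links (BFS by depth):
  fail(1) 'c': from fail(0)=0 chase 'c': 0 ⇒ 0;  out={0}∪out(0)={0}
  fail(2) 'a': from fail(0)=0 chase 'a': 0 ⇒ 0;  out=∅∪out(0)=∅
  fail(8) 'b': from fail(0)=0 chase 'b': 0 ⇒ 0;  out=∅∪out(0)=∅
  fail(3) 'aa': from fail(2)=0 chase 'a': 0 ⇒ 2;  out=∅∪out(2)=∅
  fail(9) 'bb': from fail(8)=0 chase 'b': 0 ⇒ 8;  out=∅∪out(8)=∅
  fail(4) 'aab': from fail(3)=2 chase 'b': 2→0 ⇒ 8;  out=∅∪out(8)=∅
  fail(10) 'bbe': from fail(9)=8 chase 'e': 8→0 ⇒ 0;  out=∅∪out(0)=∅
  fail(5) 'aabb': from fail(4)=8 chase 'b': 8 ⇒ 9;  out=∅∪out(9)=∅
  fail(11) 'bbec': from fail(10)=0 chase 'c': 0 ⇒ 1;  out={2}∪out(1)={0,2}
  fail(6) 'aabbe': from fail(5)=9 chase 'e': 9 ⇒ 10;  out=∅∪out(10)=∅
  fail(7) 'aabbec': from fail(6)=10 chase 'c': 10 ⇒ 11;  out={1}∪out(11)={0,1,2}

Scan:
i=0 'c': node 0→1  ** P0@[0:0]
i=1 'b': node 1→8 (fail-walked)
i=2 'a': node 8→2 (fail-walked)
i=3 'a': node 2→3
i=4 'a': node 3→3 (fail-walked)
i=5 'b': node 3→4
i=6 'b': node 4→5
i=7 'e': node 5→6
i=8 'c': node 6→7  ** P0@[8:8],P1@[3:8],P2@[5:8]
i=9 'b': node 7→8 (fail-walked)
i=10 'b': node 8→9
i=11 'e': node 9→10
i=12 'c': node 10→11  ** P0@[12:12],P2@[9:12]
i=13 'b': node 11→8 (fail-walked)
i=14 'b': node 8→9
i=15 'e': node 9→10
i=16 'c': node 10→11  ** P0@[16:16],P2@[13:16]
i=17 'a': node 11→2 (fail-walked)
i=18 'e': node 2→0 (fail-walked)
i=19 'b': node 0→8
i=20 'b': node 8→9
i=21 'e': node 9→10
i=22 'c': node 10→11  ** P0@[22:22],P2@[19:22]
i=23 'c': node 11→1 (fail-walked)  ** P0@[23:23]
i=24 'a': node 1→2 (fail-walked)
i=25 'b': node 2→8 (fail-walked)
i=26 'b': node 8→9
i=27 'e': node 9→10
i=28 'c': node 10→11  ** P0@[28:28],P2@[25:28]
i=29 'a': node 11→2 (fail-walked)
i=30 'a': node 2→3
i=31 'b': node 3→4
i=32 'b': node 4→5
i=33 'e': node 5→6
i=34 'c': node 6→7  ** P0@[34:34],P1@[29:34],P2@[31:34]
i=35 'a': node 7→2 (fail-walked)
i=36 'a': node 2→3
i=37 'a': node 3→3 (fail-walked)
i=38 'b': node 3→4
i=39 'b': node 4→5

Matches: [[0,0],[8,0],[8,1],[8,2],[12,0],[12,2],[16,0],[16,2],[22,0],[22,2],[23,0],[28,0],[28,2],[34,0],[34,1],[34,2]]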